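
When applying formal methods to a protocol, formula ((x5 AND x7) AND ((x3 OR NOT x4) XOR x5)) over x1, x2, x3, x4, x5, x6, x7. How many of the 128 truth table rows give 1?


Formula: ((x5 AND x7) AND ((x3 OR NOT x4) XOR x5)) over 7 vars (128 rows)
Evaluate each row (x1, x2, x3, x4, x5, x6, x7 as bits, MSB first):
  row 0 [0000000]: ((0 AND 0) AND ((0 OR NOT 0) XOR 0)) -> 0
  row 1 [0000001]: ((0 AND 1) AND ((0 OR NOT 0) XOR 0)) -> 0
  row 2 [0000010]: ((0 AND 0) AND ((0 OR NOT 0) XOR 0)) -> 0
  row 3 [0000011]: ((0 AND 1) AND ((0 OR NOT 0) XOR 0)) -> 0
  row 4 [0000100]: ((1 AND 0) AND ((0 OR NOT 0) XOR 1)) -> 0
  (every remaining row is evaluated the same way; all 128 results are listed next)
Full result column, 8 rows per line (x1,x2,x3,x4 fixed per line; x5,x6,x7 runs 000..111 left to right):
  rows 0-7 [x1,x2,x3,x4=0000]: 00000000  (ones: 0)
  rows 8-15 [x1,x2,x3,x4=0001]: 00000101  (ones: 2)
  rows 16-23 [x1,x2,x3,x4=0010]: 00000000  (ones: 0)
  rows 24-31 [x1,x2,x3,x4=0011]: 00000000  (ones: 0)
  rows 32-39 [x1,x2,x3,x4=0100]: 00000000  (ones: 0)
  rows 40-47 [x1,x2,x3,x4=0101]: 00000101  (ones: 2)
  rows 48-55 [x1,x2,x3,x4=0110]: 00000000  (ones: 0)
  rows 56-63 [x1,x2,x3,x4=0111]: 00000000  (ones: 0)
  rows 64-71 [x1,x2,x3,x4=1000]: 00000000  (ones: 0)
  rows 72-79 [x1,x2,x3,x4=1001]: 00000101  (ones: 2)
  rows 80-87 [x1,x2,x3,x4=1010]: 00000000  (ones: 0)
  rows 88-95 [x1,x2,x3,x4=1011]: 00000000  (ones: 0)
  rows 96-103 [x1,x2,x3,x4=1100]: 00000000  (ones: 0)
  rows 104-111 [x1,x2,x3,x4=1101]: 00000101  (ones: 2)
  rows 112-119 [x1,x2,x3,x4=1110]: 00000000  (ones: 0)
  rows 120-127 [x1,x2,x3,x4=1111]: 00000000  (ones: 0)
Count of 1-rows = 0+2+0+0+0+2+0+0+0+2+0+0+0+2+0+0 = 8

8


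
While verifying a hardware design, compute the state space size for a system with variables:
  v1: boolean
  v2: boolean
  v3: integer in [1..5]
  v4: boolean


State space = product of domain sizes of all variables.
Domain sizes:
  v1 (boolean): 2
  v2 (boolean): 2
  v3 (integer in [1..5]): 5
  v4 (boolean): 2
Product = 2 * 2 * 5 * 2 = 40

40


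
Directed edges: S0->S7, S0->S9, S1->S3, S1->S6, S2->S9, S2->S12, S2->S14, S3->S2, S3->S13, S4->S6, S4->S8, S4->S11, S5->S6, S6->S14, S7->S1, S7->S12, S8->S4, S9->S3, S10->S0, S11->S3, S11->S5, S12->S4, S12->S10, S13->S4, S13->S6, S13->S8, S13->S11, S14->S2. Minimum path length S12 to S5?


BFS layer-by-layer from S12:
  dist 0: {S12}
  dist 1: {S4, S10}
  dist 2: {S0, S6, S8, S11}
  dist 3: {S3, S5, S7, S9, S14}
  -> S5 reached at distance 3
Shortest path length = 3

3


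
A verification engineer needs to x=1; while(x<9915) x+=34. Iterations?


Step 1: x goes from 1 toward 9915 by 34; the body runs while x<9915, so iterations = ceil((bound-start)/step)
Step 2: Distance=9914
Step 3: ceil(9914/34)=292

292


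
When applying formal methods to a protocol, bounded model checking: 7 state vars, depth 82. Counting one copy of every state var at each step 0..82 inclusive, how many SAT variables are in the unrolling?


BMC unrolls to depth k, creating one copy of each state var for steps 0..k.
Step count = 82 + 1 = 83 (steps 0 through 82)
Vars per step = 7
Total = 7 * 83 = 581

581


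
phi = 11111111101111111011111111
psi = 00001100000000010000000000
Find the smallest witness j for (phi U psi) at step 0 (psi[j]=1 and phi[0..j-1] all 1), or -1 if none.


(phi U psi) at 0: need smallest j with psi[j]=1 and phi[i]=1 for all i in [0,j).
Scan from step 0:
  step 0: phi=1, psi=0 -> continue
  step 1: phi=1, psi=0 -> continue
  step 2: phi=1, psi=0 -> continue
  step 3: phi=1, psi=0 -> continue
  step 4: psi=1 and phi held for [0,4) -> witness found
Witness step = 4

4


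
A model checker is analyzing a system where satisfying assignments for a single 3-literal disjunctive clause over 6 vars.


Step 1: Total=2^6=64
Step 2: Unsat when all 3 false: 2^3=8
Step 3: Sat=64-8=56

56


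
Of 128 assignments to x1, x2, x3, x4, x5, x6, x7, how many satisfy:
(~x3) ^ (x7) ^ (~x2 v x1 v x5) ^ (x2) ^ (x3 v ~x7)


CNF with 5 clauses over 7 vars (128 assignments).
An assignment satisfies CNF iff every clause has >=1 true literal.
Check each row (bits = x1,x2,x3,x4,x5,x6,x7; clause T/F shown):
  row 0 [0000000]: clauses=TFTFT -> 0
  row 1 [0000001]: clauses=TTTFF -> 0
  row 2 [0000010]: clauses=TFTFT -> 0
  row 3 [0000011]: clauses=TTTFF -> 0
  row 4 [0000100]: clauses=TFTFT -> 0
  (every remaining row is evaluated the same way; all 128 results are listed next)
Full result column, 8 rows per line (x1,x2,x3,x4 fixed per line; x5,x6,x7 runs 000..111 left to right):
  rows 0-7 [x1,x2,x3,x4=0000]: 00000000  (ones: 0)
  rows 8-15 [x1,x2,x3,x4=0001]: 00000000  (ones: 0)
  rows 16-23 [x1,x2,x3,x4=0010]: 00000000  (ones: 0)
  rows 24-31 [x1,x2,x3,x4=0011]: 00000000  (ones: 0)
  rows 32-39 [x1,x2,x3,x4=0100]: 00000000  (ones: 0)
  rows 40-47 [x1,x2,x3,x4=0101]: 00000000  (ones: 0)
  rows 48-55 [x1,x2,x3,x4=0110]: 00000000  (ones: 0)
  rows 56-63 [x1,x2,x3,x4=0111]: 00000000  (ones: 0)
  rows 64-71 [x1,x2,x3,x4=1000]: 00000000  (ones: 0)
  rows 72-79 [x1,x2,x3,x4=1001]: 00000000  (ones: 0)
  rows 80-87 [x1,x2,x3,x4=1010]: 00000000  (ones: 0)
  rows 88-95 [x1,x2,x3,x4=1011]: 00000000  (ones: 0)
  rows 96-103 [x1,x2,x3,x4=1100]: 00000000  (ones: 0)
  rows 104-111 [x1,x2,x3,x4=1101]: 00000000  (ones: 0)
  rows 112-119 [x1,x2,x3,x4=1110]: 00000000  (ones: 0)
  rows 120-127 [x1,x2,x3,x4=1111]: 00000000  (ones: 0)
Satisfying assignments = 0+0+0+0+0+0+0+0+0+0+0+0+0+0+0+0 = 0

0


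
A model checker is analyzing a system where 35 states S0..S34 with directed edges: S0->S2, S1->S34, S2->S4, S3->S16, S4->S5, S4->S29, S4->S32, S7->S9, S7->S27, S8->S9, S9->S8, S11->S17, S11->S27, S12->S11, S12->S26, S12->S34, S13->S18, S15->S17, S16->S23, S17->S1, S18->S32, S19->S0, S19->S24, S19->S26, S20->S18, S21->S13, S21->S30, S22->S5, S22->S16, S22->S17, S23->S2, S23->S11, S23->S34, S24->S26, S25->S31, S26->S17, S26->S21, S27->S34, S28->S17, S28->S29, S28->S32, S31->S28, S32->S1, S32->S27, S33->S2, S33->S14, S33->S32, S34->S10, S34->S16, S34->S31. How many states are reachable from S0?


BFS from S0:
  layer 0: {S0}
  layer 1: {S2}
  layer 2: {S4}
  layer 3: {S5, S29, S32}
  layer 4: {S1, S27}
  layer 5: {S34}
  layer 6: {S10, S16, S31}
  layer 7: {S23, S28}
  layer 8: {S11, S17}
Reachable set: {S0, S1, S2, S4, S5, S10, S11, S16, S17, S23, S27, S28, S29, S31, S32, S34}
Count = 16

16


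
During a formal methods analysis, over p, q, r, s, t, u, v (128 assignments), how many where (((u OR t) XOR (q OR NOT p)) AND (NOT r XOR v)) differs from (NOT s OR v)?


F1 = (((u OR t) XOR (q OR NOT p)) AND (NOT r XOR v))
F2 = (NOT s OR v)
Evaluate both on each of 128 rows (bits = p,q,r,s,t,u,v):
  row 0 [0000000]: F1=1 F2=1 -> 0
  row 1 [0000001]: F1=0 F2=1 (differ) -> 1
  row 2 [0000010]: F1=0 F2=1 (differ) -> 1
  row 3 [0000011]: F1=0 F2=1 (differ) -> 1
  row 4 [0000100]: F1=0 F2=1 (differ) -> 1
  (every remaining row is evaluated the same way; all 128 results are listed next)
Full result column, 8 rows per line (p,q,r,s fixed per line; t,u,v runs 000..111 left to right):
  rows 0-7 [p,q,r,s=0000]: 01111111  (ones: 7)
  rows 8-15 [p,q,r,s=0001]: 11010101  (ones: 5)
  rows 16-23 [p,q,r,s=0010]: 10111111  (ones: 7)
  rows 24-31 [p,q,r,s=0011]: 00010101  (ones: 3)
  rows 32-39 [p,q,r,s=0100]: 01111111  (ones: 7)
  rows 40-47 [p,q,r,s=0101]: 11010101  (ones: 5)
  rows 48-55 [p,q,r,s=0110]: 10111111  (ones: 7)
  rows 56-63 [p,q,r,s=0111]: 00010101  (ones: 3)
  rows 64-71 [p,q,r,s=1000]: 11010101  (ones: 5)
  rows 72-79 [p,q,r,s=1001]: 01111111  (ones: 7)
  rows 80-87 [p,q,r,s=1010]: 11101010  (ones: 5)
  rows 88-95 [p,q,r,s=1011]: 01000000  (ones: 1)
  rows 96-103 [p,q,r,s=1100]: 01111111  (ones: 7)
  rows 104-111 [p,q,r,s=1101]: 11010101  (ones: 5)
  rows 112-119 [p,q,r,s=1110]: 10111111  (ones: 7)
  rows 120-127 [p,q,r,s=1111]: 00010101  (ones: 3)
Disagreements = 7+5+7+3+7+5+7+3+5+7+5+1+7+5+7+3 = 84

84


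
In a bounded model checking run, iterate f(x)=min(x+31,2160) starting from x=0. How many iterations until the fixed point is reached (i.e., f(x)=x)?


Step 1: x=0, cap=2160, increment=31
Step 2: x grows by 31 each step until capped at 2160; fixed point is x=2160
Step 3: iterations = ceil(2160/31) = 70

70


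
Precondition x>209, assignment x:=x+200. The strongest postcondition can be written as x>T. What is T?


Formula: sp(P, x:=E) = exists old_x. (x = E[old_x/x]) AND P[old_x/x] (old_x is the value of x before the assignment; eliminate old_x by solving x = E[old_x/x] for old_x)
Step 1: Precondition P: x>209, i.e. old_x > 209
Step 2: Assignment gives x = old_x + 200, so old_x = x - 200
Step 3: Substitute into P: x - 200 > 209
Step 4: Simplify: x > 209+200 = 409

409


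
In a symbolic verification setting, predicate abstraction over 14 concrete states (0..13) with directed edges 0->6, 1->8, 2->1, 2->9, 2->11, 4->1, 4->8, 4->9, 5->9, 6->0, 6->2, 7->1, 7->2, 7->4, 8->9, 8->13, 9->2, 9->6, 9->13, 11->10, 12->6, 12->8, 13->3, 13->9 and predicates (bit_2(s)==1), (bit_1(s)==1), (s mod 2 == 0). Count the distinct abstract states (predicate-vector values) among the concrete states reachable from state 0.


BFS from 0:
Concrete reachable: {0, 1, 2, 3, 6, 8, 9, 10, 11, 13}
Abstract via predicates (bit_2(s)==1), (bit_1(s)==1), (s mod 2 == 0):
  (0,0,0) <- {1, 9}
  (0,0,1) <- {0, 8}
  (0,1,0) <- {3, 11}
  (0,1,1) <- {2, 10}
  (1,0,0) <- {13}
  (1,1,1) <- {6}
Distinct abstract states = 6

6


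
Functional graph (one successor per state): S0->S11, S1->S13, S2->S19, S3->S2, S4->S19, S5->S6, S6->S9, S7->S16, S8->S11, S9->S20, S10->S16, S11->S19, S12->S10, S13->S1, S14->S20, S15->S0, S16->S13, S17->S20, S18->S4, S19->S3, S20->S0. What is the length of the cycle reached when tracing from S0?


Trace from S0 until a state repeats:
  S0 -> S11 -> S19 -> S3 -> S2 -> S19
S19 first seen at step 2, revisited at step 5.
Cycle length = 5 - 2 = 3

3


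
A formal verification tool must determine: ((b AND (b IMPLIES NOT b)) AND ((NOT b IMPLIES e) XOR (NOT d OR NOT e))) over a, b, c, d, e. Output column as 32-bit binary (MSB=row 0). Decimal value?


Formula: ((b AND (b IMPLIES NOT b)) AND ((NOT b IMPLIES e) XOR (NOT d OR NOT e))) over a, b, c, d, e (32 rows)
Evaluate each row (bits = a,b,c,d,e, MSB first):
  row 0 [00000]: ((0 AND (0 IMPLIES NOT 0)) AND ((NOT 0 IMPLIES 0) XOR (NOT 0 OR NOT 0))) -> 0
  row 1 [00001]: ((0 AND (0 IMPLIES NOT 0)) AND ((NOT 0 IMPLIES 1) XOR (NOT 0 OR NOT 1))) -> 0
  row 2 [00010]: ((0 AND (0 IMPLIES NOT 0)) AND ((NOT 0 IMPLIES 0) XOR (NOT 1 OR NOT 0))) -> 0
  row 3 [00011]: ((0 AND (0 IMPLIES NOT 0)) AND ((NOT 0 IMPLIES 1) XOR (NOT 1 OR NOT 1))) -> 0
  row 4 [00100]: ((0 AND (0 IMPLIES NOT 0)) AND ((NOT 0 IMPLIES 0) XOR (NOT 0 OR NOT 0))) -> 0
  row 5 [00101]: ((0 AND (0 IMPLIES NOT 0)) AND ((NOT 0 IMPLIES 1) XOR (NOT 0 OR NOT 1))) -> 0
  row 6 [00110]: ((0 AND (0 IMPLIES NOT 0)) AND ((NOT 0 IMPLIES 0) XOR (NOT 1 OR NOT 0))) -> 0
  row 7 [00111]: ((0 AND (0 IMPLIES NOT 0)) AND ((NOT 0 IMPLIES 1) XOR (NOT 1 OR NOT 1))) -> 0
  row 8 [01000]: ((1 AND (1 IMPLIES NOT 1)) AND ((NOT 1 IMPLIES 0) XOR (NOT 0 OR NOT 0))) -> 0
  row 9 [01001]: ((1 AND (1 IMPLIES NOT 1)) AND ((NOT 1 IMPLIES 1) XOR (NOT 0 OR NOT 1))) -> 0
  row 10 [01010]: ((1 AND (1 IMPLIES NOT 1)) AND ((NOT 1 IMPLIES 0) XOR (NOT 1 OR NOT 0))) -> 0
  row 11 [01011]: ((1 AND (1 IMPLIES NOT 1)) AND ((NOT 1 IMPLIES 1) XOR (NOT 1 OR NOT 1))) -> 0
  row 12 [01100]: ((1 AND (1 IMPLIES NOT 1)) AND ((NOT 1 IMPLIES 0) XOR (NOT 0 OR NOT 0))) -> 0
  row 13 [01101]: ((1 AND (1 IMPLIES NOT 1)) AND ((NOT 1 IMPLIES 1) XOR (NOT 0 OR NOT 1))) -> 0
  row 14 [01110]: ((1 AND (1 IMPLIES NOT 1)) AND ((NOT 1 IMPLIES 0) XOR (NOT 1 OR NOT 0))) -> 0
  row 15 [01111]: ((1 AND (1 IMPLIES NOT 1)) AND ((NOT 1 IMPLIES 1) XOR (NOT 1 OR NOT 1))) -> 0
  row 16 [10000]: ((0 AND (0 IMPLIES NOT 0)) AND ((NOT 0 IMPLIES 0) XOR (NOT 0 OR NOT 0))) -> 0
  row 17 [10001]: ((0 AND (0 IMPLIES NOT 0)) AND ((NOT 0 IMPLIES 1) XOR (NOT 0 OR NOT 1))) -> 0
  row 18 [10010]: ((0 AND (0 IMPLIES NOT 0)) AND ((NOT 0 IMPLIES 0) XOR (NOT 1 OR NOT 0))) -> 0
  row 19 [10011]: ((0 AND (0 IMPLIES NOT 0)) AND ((NOT 0 IMPLIES 1) XOR (NOT 1 OR NOT 1))) -> 0
  row 20 [10100]: ((0 AND (0 IMPLIES NOT 0)) AND ((NOT 0 IMPLIES 0) XOR (NOT 0 OR NOT 0))) -> 0
  row 21 [10101]: ((0 AND (0 IMPLIES NOT 0)) AND ((NOT 0 IMPLIES 1) XOR (NOT 0 OR NOT 1))) -> 0
  row 22 [10110]: ((0 AND (0 IMPLIES NOT 0)) AND ((NOT 0 IMPLIES 0) XOR (NOT 1 OR NOT 0))) -> 0
  row 23 [10111]: ((0 AND (0 IMPLIES NOT 0)) AND ((NOT 0 IMPLIES 1) XOR (NOT 1 OR NOT 1))) -> 0
  row 24 [11000]: ((1 AND (1 IMPLIES NOT 1)) AND ((NOT 1 IMPLIES 0) XOR (NOT 0 OR NOT 0))) -> 0
  row 25 [11001]: ((1 AND (1 IMPLIES NOT 1)) AND ((NOT 1 IMPLIES 1) XOR (NOT 0 OR NOT 1))) -> 0
  row 26 [11010]: ((1 AND (1 IMPLIES NOT 1)) AND ((NOT 1 IMPLIES 0) XOR (NOT 1 OR NOT 0))) -> 0
  row 27 [11011]: ((1 AND (1 IMPLIES NOT 1)) AND ((NOT 1 IMPLIES 1) XOR (NOT 1 OR NOT 1))) -> 0
  row 28 [11100]: ((1 AND (1 IMPLIES NOT 1)) AND ((NOT 1 IMPLIES 0) XOR (NOT 0 OR NOT 0))) -> 0
  row 29 [11101]: ((1 AND (1 IMPLIES NOT 1)) AND ((NOT 1 IMPLIES 1) XOR (NOT 0 OR NOT 1))) -> 0
  row 30 [11110]: ((1 AND (1 IMPLIES NOT 1)) AND ((NOT 1 IMPLIES 0) XOR (NOT 1 OR NOT 0))) -> 0
  row 31 [11111]: ((1 AND (1 IMPLIES NOT 1)) AND ((NOT 1 IMPLIES 1) XOR (NOT 1 OR NOT 1))) -> 0
Full result column, 4 rows per line (a,b,c fixed per line; d,e runs 00..11 left to right):
  rows 0-3 [a,b,c=000]: 0000  = hex 0
  rows 4-7 [a,b,c=001]: 0000  = hex 0
  rows 8-11 [a,b,c=010]: 0000  = hex 0
  rows 12-15 [a,b,c=011]: 0000  = hex 0
  rows 16-19 [a,b,c=100]: 0000  = hex 0
  rows 20-23 [a,b,c=101]: 0000  = hex 0
  rows 24-27 [a,b,c=110]: 0000  = hex 0
  rows 28-31 [a,b,c=111]: 0000  = hex 0
Output column (row 0 .. row 31) = 00000000000000000000000000000000
Output column grouped in 4s = 0000 0000 0000 0000 0000 0000 0000 0000 = 0x00000000
Convert to decimal digit by digit (value = value*16 + digit):
  0 -> 0
  0*16 + 0 = 0
  0*16 + 0 = 0
  0*16 + 0 = 0
  0*16 + 0 = 0
  0*16 + 0 = 0
  0*16 + 0 = 0
  0*16 + 0 = 0
Decimal = 0

0


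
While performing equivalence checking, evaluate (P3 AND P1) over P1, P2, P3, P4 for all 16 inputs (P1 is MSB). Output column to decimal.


Formula: (P3 AND P1) over P1, P2, P3, P4 (16 rows)
Evaluate each row (bits = P1,P2,P3,P4, MSB first):
  row 0 [0000]: (0 AND 0) -> 0
  row 1 [0001]: (0 AND 0) -> 0
  row 2 [0010]: (1 AND 0) -> 0
  row 3 [0011]: (1 AND 0) -> 0
  row 4 [0100]: (0 AND 0) -> 0
  row 5 [0101]: (0 AND 0) -> 0
  row 6 [0110]: (1 AND 0) -> 0
  row 7 [0111]: (1 AND 0) -> 0
  row 8 [1000]: (0 AND 1) -> 0
  row 9 [1001]: (0 AND 1) -> 0
  row 10 [1010]: (1 AND 1) -> 1
  row 11 [1011]: (1 AND 1) -> 1
  row 12 [1100]: (0 AND 1) -> 0
  row 13 [1101]: (0 AND 1) -> 0
  row 14 [1110]: (1 AND 1) -> 1
  row 15 [1111]: (1 AND 1) -> 1
Full result column, 4 rows per line (P1,P2 fixed per line; P3,P4 runs 00..11 left to right):
  rows 0-3 [P1,P2=00]: 0000  = hex 0
  rows 4-7 [P1,P2=01]: 0000  = hex 0
  rows 8-11 [P1,P2=10]: 0011  = hex 3
  rows 12-15 [P1,P2=11]: 0011  = hex 3
Output column (row 0 .. row 15) = 0000000000110011
Output column grouped in 4s = 0000 0000 0011 0011 = 0x0033
Convert to decimal digit by digit (value = value*16 + digit):
  0 -> 0
  0*16 + 0 = 0
  0*16 + 3 = 3
  3*16 + 3 = 51
Decimal = 51

51


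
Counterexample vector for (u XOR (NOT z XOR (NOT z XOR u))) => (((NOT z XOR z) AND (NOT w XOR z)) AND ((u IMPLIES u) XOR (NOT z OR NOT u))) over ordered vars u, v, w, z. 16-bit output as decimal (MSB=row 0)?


F1 = (u XOR (NOT z XOR (NOT z XOR u)))
F2 = (((NOT z XOR z) AND (NOT w XOR z)) AND ((u IMPLIES u) XOR (NOT z OR NOT u)))
Counterexample to F1=>F2 is where F1=1 and F2=0.
Evaluate each row (bits = u,v,w,z, MSB first):
  row 0 [0000]: F1=0 F2=0 -> F1&~F2 -> 0
  row 1 [0001]: F1=0 F2=0 -> F1&~F2 -> 0
  row 2 [0010]: F1=0 F2=0 -> F1&~F2 -> 0
  row 3 [0011]: F1=0 F2=0 -> F1&~F2 -> 0
  row 4 [0100]: F1=0 F2=0 -> F1&~F2 -> 0
  row 5 [0101]: F1=0 F2=0 -> F1&~F2 -> 0
  row 6 [0110]: F1=0 F2=0 -> F1&~F2 -> 0
  row 7 [0111]: F1=0 F2=0 -> F1&~F2 -> 0
  row 8 [1000]: F1=0 F2=0 -> F1&~F2 -> 0
  row 9 [1001]: F1=0 F2=0 -> F1&~F2 -> 0
  row 10 [1010]: F1=0 F2=0 -> F1&~F2 -> 0
  row 11 [1011]: F1=0 F2=1 -> F1&~F2 -> 0
  row 12 [1100]: F1=0 F2=0 -> F1&~F2 -> 0
  row 13 [1101]: F1=0 F2=0 -> F1&~F2 -> 0
  row 14 [1110]: F1=0 F2=0 -> F1&~F2 -> 0
  row 15 [1111]: F1=0 F2=1 -> F1&~F2 -> 0
Full result column, 4 rows per line (u,v fixed per line; w,z runs 00..11 left to right):
  rows 0-3 [u,v=00]: 0000  = hex 0
  rows 4-7 [u,v=01]: 0000  = hex 0
  rows 8-11 [u,v=10]: 0000  = hex 0
  rows 12-15 [u,v=11]: 0000  = hex 0
Counterexample vector (row 0 .. row 15) = 0000000000000000
Output column grouped in 4s = 0000 0000 0000 0000 = 0x0000
Convert to decimal digit by digit (value = value*16 + digit):
  0 -> 0
  0*16 + 0 = 0
  0*16 + 0 = 0
  0*16 + 0 = 0
Decimal = 0

0


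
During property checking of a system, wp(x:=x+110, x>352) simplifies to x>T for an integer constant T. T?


Formula: wp(x:=E, P) = P[E/x] (substitute E for x in postcondition)
Step 1: Postcondition: x>352
Step 2: Substitute x+110 for x: x+110>352
Step 3: Solve for x: x > 352-110 = 242

242


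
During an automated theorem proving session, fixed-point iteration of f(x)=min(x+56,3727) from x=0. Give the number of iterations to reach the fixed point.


Step 1: x=0, cap=3727, increment=56
Step 2: x grows by 56 each step until capped at 3727; fixed point is x=3727
Step 3: iterations = ceil(3727/56) = 67

67


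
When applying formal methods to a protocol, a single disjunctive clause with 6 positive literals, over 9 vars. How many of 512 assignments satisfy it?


Step 1: Total=2^9=512
Step 2: Unsat when all 6 false: 2^3=8
Step 3: Sat=512-8=504

504


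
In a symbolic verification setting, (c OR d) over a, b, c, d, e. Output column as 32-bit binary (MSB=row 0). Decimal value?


Formula: (c OR d) over a, b, c, d, e (32 rows)
Evaluate each row (bits = a,b,c,d,e, MSB first):
  row 0 [00000]: (0 OR 0) -> 0
  row 1 [00001]: (0 OR 0) -> 0
  row 2 [00010]: (0 OR 1) -> 1
  row 3 [00011]: (0 OR 1) -> 1
  row 4 [00100]: (1 OR 0) -> 1
  row 5 [00101]: (1 OR 0) -> 1
  row 6 [00110]: (1 OR 1) -> 1
  row 7 [00111]: (1 OR 1) -> 1
  row 8 [01000]: (0 OR 0) -> 0
  row 9 [01001]: (0 OR 0) -> 0
  row 10 [01010]: (0 OR 1) -> 1
  row 11 [01011]: (0 OR 1) -> 1
  row 12 [01100]: (1 OR 0) -> 1
  row 13 [01101]: (1 OR 0) -> 1
  row 14 [01110]: (1 OR 1) -> 1
  row 15 [01111]: (1 OR 1) -> 1
  row 16 [10000]: (0 OR 0) -> 0
  row 17 [10001]: (0 OR 0) -> 0
  row 18 [10010]: (0 OR 1) -> 1
  row 19 [10011]: (0 OR 1) -> 1
  row 20 [10100]: (1 OR 0) -> 1
  row 21 [10101]: (1 OR 0) -> 1
  row 22 [10110]: (1 OR 1) -> 1
  row 23 [10111]: (1 OR 1) -> 1
  row 24 [11000]: (0 OR 0) -> 0
  row 25 [11001]: (0 OR 0) -> 0
  row 26 [11010]: (0 OR 1) -> 1
  row 27 [11011]: (0 OR 1) -> 1
  row 28 [11100]: (1 OR 0) -> 1
  row 29 [11101]: (1 OR 0) -> 1
  row 30 [11110]: (1 OR 1) -> 1
  row 31 [11111]: (1 OR 1) -> 1
Full result column, 4 rows per line (a,b,c fixed per line; d,e runs 00..11 left to right):
  rows 0-3 [a,b,c=000]: 0011  = hex 3
  rows 4-7 [a,b,c=001]: 1111  = hex F
  rows 8-11 [a,b,c=010]: 0011  = hex 3
  rows 12-15 [a,b,c=011]: 1111  = hex F
  rows 16-19 [a,b,c=100]: 0011  = hex 3
  rows 20-23 [a,b,c=101]: 1111  = hex F
  rows 24-27 [a,b,c=110]: 0011  = hex 3
  rows 28-31 [a,b,c=111]: 1111  = hex F
Output column (row 0 .. row 31) = 00111111001111110011111100111111
Output column grouped in 4s = 0011 1111 0011 1111 0011 1111 0011 1111 = 0x3F3F3F3F
Convert to decimal digit by digit (value = value*16 + digit):
  3 -> 3
  3*16 + 15 (F) = 63
  63*16 + 3 = 1011
  1011*16 + 15 (F) = 16191
  16191*16 + 3 = 259059
  259059*16 + 15 (F) = 4144959
  4144959*16 + 3 = 66319347
  66319347*16 + 15 (F) = 1061109567
Decimal = 1061109567

1061109567


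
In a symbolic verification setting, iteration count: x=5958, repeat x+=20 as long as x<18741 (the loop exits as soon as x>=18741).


Step 1: x goes from 5958 toward 18741 by 20; the body runs while x<18741, so iterations = ceil((bound-start)/step)
Step 2: Distance=12783
Step 3: ceil(12783/20)=640

640


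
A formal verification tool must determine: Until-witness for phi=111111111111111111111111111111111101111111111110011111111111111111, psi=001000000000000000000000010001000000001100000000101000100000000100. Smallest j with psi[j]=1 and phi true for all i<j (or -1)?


(phi U psi) at 0: need smallest j with psi[j]=1 and phi[i]=1 for all i in [0,j).
Scan from step 0:
  step 0: phi=1, psi=0 -> continue
  step 1: phi=1, psi=0 -> continue
  step 2: psi=1 and phi held for [0,2) -> witness found
Witness step = 2

2


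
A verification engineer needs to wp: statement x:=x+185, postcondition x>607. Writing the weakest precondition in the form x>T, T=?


Formula: wp(x:=E, P) = P[E/x] (substitute E for x in postcondition)
Step 1: Postcondition: x>607
Step 2: Substitute x+185 for x: x+185>607
Step 3: Solve for x: x > 607-185 = 422

422


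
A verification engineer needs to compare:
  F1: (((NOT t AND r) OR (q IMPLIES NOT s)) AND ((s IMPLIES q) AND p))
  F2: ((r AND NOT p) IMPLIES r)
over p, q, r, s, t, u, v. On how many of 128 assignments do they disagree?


F1 = (((NOT t AND r) OR (q IMPLIES NOT s)) AND ((s IMPLIES q) AND p))
F2 = ((r AND NOT p) IMPLIES r)
Evaluate both on each of 128 rows (bits = p,q,r,s,t,u,v):
  row 0 [0000000]: F1=0 F2=1 (differ) -> 1
  row 1 [0000001]: F1=0 F2=1 (differ) -> 1
  row 2 [0000010]: F1=0 F2=1 (differ) -> 1
  row 3 [0000011]: F1=0 F2=1 (differ) -> 1
  row 4 [0000100]: F1=0 F2=1 (differ) -> 1
  (every remaining row is evaluated the same way; all 128 results are listed next)
Full result column, 8 rows per line (p,q,r,s fixed per line; t,u,v runs 000..111 left to right):
  rows 0-7 [p,q,r,s=0000]: 11111111  (ones: 8)
  rows 8-15 [p,q,r,s=0001]: 11111111  (ones: 8)
  rows 16-23 [p,q,r,s=0010]: 11111111  (ones: 8)
  rows 24-31 [p,q,r,s=0011]: 11111111  (ones: 8)
  rows 32-39 [p,q,r,s=0100]: 11111111  (ones: 8)
  rows 40-47 [p,q,r,s=0101]: 11111111  (ones: 8)
  rows 48-55 [p,q,r,s=0110]: 11111111  (ones: 8)
  rows 56-63 [p,q,r,s=0111]: 11111111  (ones: 8)
  rows 64-71 [p,q,r,s=1000]: 00000000  (ones: 0)
  rows 72-79 [p,q,r,s=1001]: 11111111  (ones: 8)
  rows 80-87 [p,q,r,s=1010]: 00000000  (ones: 0)
  rows 88-95 [p,q,r,s=1011]: 11111111  (ones: 8)
  rows 96-103 [p,q,r,s=1100]: 00000000  (ones: 0)
  rows 104-111 [p,q,r,s=1101]: 11111111  (ones: 8)
  rows 112-119 [p,q,r,s=1110]: 00000000  (ones: 0)
  rows 120-127 [p,q,r,s=1111]: 00001111  (ones: 4)
Disagreements = 8+8+8+8+8+8+8+8+0+8+0+8+0+8+0+4 = 92

92


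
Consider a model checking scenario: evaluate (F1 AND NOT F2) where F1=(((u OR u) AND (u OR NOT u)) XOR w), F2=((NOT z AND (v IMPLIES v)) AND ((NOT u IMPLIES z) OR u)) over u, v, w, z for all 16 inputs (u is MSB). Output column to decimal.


F1 = (((u OR u) AND (u OR NOT u)) XOR w)
F2 = ((NOT z AND (v IMPLIES v)) AND ((NOT u IMPLIES z) OR u))
Counterexample to F1=>F2 is where F1=1 and F2=0.
Evaluate each row (bits = u,v,w,z, MSB first):
  row 0 [0000]: F1=0 F2=0 -> F1&~F2 -> 0
  row 1 [0001]: F1=0 F2=0 -> F1&~F2 -> 0
  row 2 [0010]: F1=1 F2=0 -> F1&~F2 -> 1
  row 3 [0011]: F1=1 F2=0 -> F1&~F2 -> 1
  row 4 [0100]: F1=0 F2=0 -> F1&~F2 -> 0
  row 5 [0101]: F1=0 F2=0 -> F1&~F2 -> 0
  row 6 [0110]: F1=1 F2=0 -> F1&~F2 -> 1
  row 7 [0111]: F1=1 F2=0 -> F1&~F2 -> 1
  row 8 [1000]: F1=1 F2=1 -> F1&~F2 -> 0
  row 9 [1001]: F1=1 F2=0 -> F1&~F2 -> 1
  row 10 [1010]: F1=0 F2=1 -> F1&~F2 -> 0
  row 11 [1011]: F1=0 F2=0 -> F1&~F2 -> 0
  row 12 [1100]: F1=1 F2=1 -> F1&~F2 -> 0
  row 13 [1101]: F1=1 F2=0 -> F1&~F2 -> 1
  row 14 [1110]: F1=0 F2=1 -> F1&~F2 -> 0
  row 15 [1111]: F1=0 F2=0 -> F1&~F2 -> 0
Full result column, 4 rows per line (u,v fixed per line; w,z runs 00..11 left to right):
  rows 0-3 [u,v=00]: 0011  = hex 3
  rows 4-7 [u,v=01]: 0011  = hex 3
  rows 8-11 [u,v=10]: 0100  = hex 4
  rows 12-15 [u,v=11]: 0100  = hex 4
Counterexample vector (row 0 .. row 15) = 0011001101000100
Output column grouped in 4s = 0011 0011 0100 0100 = 0x3344
Convert to decimal digit by digit (value = value*16 + digit):
  3 -> 3
  3*16 + 3 = 51
  51*16 + 4 = 820
  820*16 + 4 = 13124
Decimal = 13124

13124


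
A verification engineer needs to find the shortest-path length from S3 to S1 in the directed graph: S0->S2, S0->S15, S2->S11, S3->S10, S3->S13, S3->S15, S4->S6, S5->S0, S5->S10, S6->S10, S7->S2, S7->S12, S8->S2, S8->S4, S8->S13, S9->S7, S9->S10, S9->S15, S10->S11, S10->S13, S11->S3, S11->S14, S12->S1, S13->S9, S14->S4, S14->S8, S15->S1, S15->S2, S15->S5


BFS layer-by-layer from S3:
  dist 0: {S3}
  dist 1: {S10, S13, S15}
  dist 2: {S1, S2, S5, S9, S11}
  -> S1 reached at distance 2
Shortest path length = 2

2


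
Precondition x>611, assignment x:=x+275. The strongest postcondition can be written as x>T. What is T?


Formula: sp(P, x:=E) = exists old_x. (x = E[old_x/x]) AND P[old_x/x] (old_x is the value of x before the assignment; eliminate old_x by solving x = E[old_x/x] for old_x)
Step 1: Precondition P: x>611, i.e. old_x > 611
Step 2: Assignment gives x = old_x + 275, so old_x = x - 275
Step 3: Substitute into P: x - 275 > 611
Step 4: Simplify: x > 611+275 = 886

886


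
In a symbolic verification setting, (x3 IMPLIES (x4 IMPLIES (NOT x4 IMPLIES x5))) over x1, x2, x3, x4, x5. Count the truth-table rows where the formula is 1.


Formula: (x3 IMPLIES (x4 IMPLIES (NOT x4 IMPLIES x5))) over 5 vars (32 rows)
Evaluate each row (x1, x2, x3, x4, x5 as bits, MSB first):
  row 0 [00000]: (0 IMPLIES (0 IMPLIES (NOT 0 IMPLIES 0))) -> 1
  row 1 [00001]: (0 IMPLIES (0 IMPLIES (NOT 0 IMPLIES 1))) -> 1
  row 2 [00010]: (0 IMPLIES (1 IMPLIES (NOT 1 IMPLIES 0))) -> 1
  row 3 [00011]: (0 IMPLIES (1 IMPLIES (NOT 1 IMPLIES 1))) -> 1
  row 4 [00100]: (1 IMPLIES (0 IMPLIES (NOT 0 IMPLIES 0))) -> 1
  row 5 [00101]: (1 IMPLIES (0 IMPLIES (NOT 0 IMPLIES 1))) -> 1
  row 6 [00110]: (1 IMPLIES (1 IMPLIES (NOT 1 IMPLIES 0))) -> 1
  row 7 [00111]: (1 IMPLIES (1 IMPLIES (NOT 1 IMPLIES 1))) -> 1
  row 8 [01000]: (0 IMPLIES (0 IMPLIES (NOT 0 IMPLIES 0))) -> 1
  row 9 [01001]: (0 IMPLIES (0 IMPLIES (NOT 0 IMPLIES 1))) -> 1
  row 10 [01010]: (0 IMPLIES (1 IMPLIES (NOT 1 IMPLIES 0))) -> 1
  row 11 [01011]: (0 IMPLIES (1 IMPLIES (NOT 1 IMPLIES 1))) -> 1
  row 12 [01100]: (1 IMPLIES (0 IMPLIES (NOT 0 IMPLIES 0))) -> 1
  row 13 [01101]: (1 IMPLIES (0 IMPLIES (NOT 0 IMPLIES 1))) -> 1
  row 14 [01110]: (1 IMPLIES (1 IMPLIES (NOT 1 IMPLIES 0))) -> 1
  row 15 [01111]: (1 IMPLIES (1 IMPLIES (NOT 1 IMPLIES 1))) -> 1
  row 16 [10000]: (0 IMPLIES (0 IMPLIES (NOT 0 IMPLIES 0))) -> 1
  row 17 [10001]: (0 IMPLIES (0 IMPLIES (NOT 0 IMPLIES 1))) -> 1
  row 18 [10010]: (0 IMPLIES (1 IMPLIES (NOT 1 IMPLIES 0))) -> 1
  row 19 [10011]: (0 IMPLIES (1 IMPLIES (NOT 1 IMPLIES 1))) -> 1
  row 20 [10100]: (1 IMPLIES (0 IMPLIES (NOT 0 IMPLIES 0))) -> 1
  row 21 [10101]: (1 IMPLIES (0 IMPLIES (NOT 0 IMPLIES 1))) -> 1
  row 22 [10110]: (1 IMPLIES (1 IMPLIES (NOT 1 IMPLIES 0))) -> 1
  row 23 [10111]: (1 IMPLIES (1 IMPLIES (NOT 1 IMPLIES 1))) -> 1
  row 24 [11000]: (0 IMPLIES (0 IMPLIES (NOT 0 IMPLIES 0))) -> 1
  row 25 [11001]: (0 IMPLIES (0 IMPLIES (NOT 0 IMPLIES 1))) -> 1
  row 26 [11010]: (0 IMPLIES (1 IMPLIES (NOT 1 IMPLIES 0))) -> 1
  row 27 [11011]: (0 IMPLIES (1 IMPLIES (NOT 1 IMPLIES 1))) -> 1
  row 28 [11100]: (1 IMPLIES (0 IMPLIES (NOT 0 IMPLIES 0))) -> 1
  row 29 [11101]: (1 IMPLIES (0 IMPLIES (NOT 0 IMPLIES 1))) -> 1
  row 30 [11110]: (1 IMPLIES (1 IMPLIES (NOT 1 IMPLIES 0))) -> 1
  row 31 [11111]: (1 IMPLIES (1 IMPLIES (NOT 1 IMPLIES 1))) -> 1
Full result column, 8 rows per line (x1,x2 fixed per line; x3,x4,x5 runs 000..111 left to right):
  rows 0-7 [x1,x2=00]: 11111111  (ones: 8)
  rows 8-15 [x1,x2=01]: 11111111  (ones: 8)
  rows 16-23 [x1,x2=10]: 11111111  (ones: 8)
  rows 24-31 [x1,x2=11]: 11111111  (ones: 8)
Count of 1-rows = 8+8+8+8 = 32

32


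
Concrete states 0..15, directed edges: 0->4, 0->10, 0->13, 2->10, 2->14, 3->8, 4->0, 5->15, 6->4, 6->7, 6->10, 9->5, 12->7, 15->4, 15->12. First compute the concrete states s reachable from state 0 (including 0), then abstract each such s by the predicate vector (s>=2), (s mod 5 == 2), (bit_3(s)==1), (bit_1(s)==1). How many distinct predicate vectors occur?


BFS from 0:
Concrete reachable: {0, 4, 10, 13}
Abstract via predicates (s>=2), (s mod 5 == 2), (bit_3(s)==1), (bit_1(s)==1):
  (0,0,0,0) <- {0}
  (1,0,0,0) <- {4}
  (1,0,1,0) <- {13}
  (1,0,1,1) <- {10}
Distinct abstract states = 4

4


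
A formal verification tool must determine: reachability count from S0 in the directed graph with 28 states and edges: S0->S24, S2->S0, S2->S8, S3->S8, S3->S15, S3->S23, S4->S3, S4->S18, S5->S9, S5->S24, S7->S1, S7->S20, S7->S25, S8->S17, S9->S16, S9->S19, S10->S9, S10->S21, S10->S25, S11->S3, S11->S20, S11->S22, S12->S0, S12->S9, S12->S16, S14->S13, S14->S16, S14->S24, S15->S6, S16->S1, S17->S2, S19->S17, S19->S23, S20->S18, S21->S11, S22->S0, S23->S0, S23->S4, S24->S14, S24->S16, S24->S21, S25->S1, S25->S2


BFS from S0:
  layer 0: {S0}
  layer 1: {S24}
  layer 2: {S14, S16, S21}
  layer 3: {S1, S11, S13}
  layer 4: {S3, S20, S22}
  layer 5: {S8, S15, S18, S23}
  layer 6: {S4, S6, S17}
  layer 7: {S2}
Reachable set: {S0, S1, S2, S3, S4, S6, S8, S11, S13, S14, S15, S16, S17, S18, S20, S21, S22, S23, S24}
Count = 19

19


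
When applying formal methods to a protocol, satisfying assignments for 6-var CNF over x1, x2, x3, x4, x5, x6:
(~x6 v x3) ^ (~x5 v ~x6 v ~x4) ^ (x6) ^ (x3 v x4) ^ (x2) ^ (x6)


CNF with 6 clauses over 6 vars (64 assignments).
An assignment satisfies CNF iff every clause has >=1 true literal.
Check each row (bits = x1,x2,x3,x4,x5,x6; clause T/F shown):
  row 0 [000000]: clauses=TTFFFF -> 0
  row 1 [000001]: clauses=FTTFFT -> 0
  row 2 [000010]: clauses=TTFFFF -> 0
  row 3 [000011]: clauses=FTTFFT -> 0
  row 4 [000100]: clauses=TTFTFF -> 0
  (every remaining row is evaluated the same way; all 64 results are listed next)
Full result column, 8 rows per line (x1,x2,x3 fixed per line; x4,x5,x6 runs 000..111 left to right):
  rows 0-7 [x1,x2,x3=000]: 00000000  (ones: 0)
  rows 8-15 [x1,x2,x3=001]: 00000000  (ones: 0)
  rows 16-23 [x1,x2,x3=010]: 00000000  (ones: 0)
  rows 24-31 [x1,x2,x3=011]: 01010100  (ones: 3)
  rows 32-39 [x1,x2,x3=100]: 00000000  (ones: 0)
  rows 40-47 [x1,x2,x3=101]: 00000000  (ones: 0)
  rows 48-55 [x1,x2,x3=110]: 00000000  (ones: 0)
  rows 56-63 [x1,x2,x3=111]: 01010100  (ones: 3)
Satisfying assignments = 0+0+0+3+0+0+0+3 = 6

6


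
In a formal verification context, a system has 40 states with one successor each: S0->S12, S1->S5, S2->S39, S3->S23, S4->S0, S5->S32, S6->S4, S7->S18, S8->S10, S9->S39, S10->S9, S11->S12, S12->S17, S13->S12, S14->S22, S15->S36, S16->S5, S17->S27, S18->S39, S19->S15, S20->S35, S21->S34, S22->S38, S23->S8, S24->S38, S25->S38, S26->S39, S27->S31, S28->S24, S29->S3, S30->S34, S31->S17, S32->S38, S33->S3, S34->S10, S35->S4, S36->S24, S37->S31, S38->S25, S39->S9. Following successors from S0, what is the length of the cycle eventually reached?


Trace from S0 until a state repeats:
  S0 -> S12 -> S17 -> S27 -> S31 -> S17
S17 first seen at step 2, revisited at step 5.
Cycle length = 5 - 2 = 3

3


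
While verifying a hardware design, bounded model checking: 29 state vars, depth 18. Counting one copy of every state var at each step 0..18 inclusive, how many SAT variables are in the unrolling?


BMC unrolls to depth k, creating one copy of each state var for steps 0..k.
Step count = 18 + 1 = 19 (steps 0 through 18)
Vars per step = 29
Total = 29 * 19 = 551

551


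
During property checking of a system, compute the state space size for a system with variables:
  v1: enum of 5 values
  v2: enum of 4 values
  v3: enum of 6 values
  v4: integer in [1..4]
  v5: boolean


State space = product of domain sizes of all variables.
Domain sizes:
  v1 (enum of 5 values): 5
  v2 (enum of 4 values): 4
  v3 (enum of 6 values): 6
  v4 (integer in [1..4]): 4
  v5 (boolean): 2
Product = 5 * 4 * 6 * 4 * 2 = 960

960


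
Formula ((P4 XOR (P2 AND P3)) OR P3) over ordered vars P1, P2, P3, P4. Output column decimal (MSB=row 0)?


Formula: ((P4 XOR (P2 AND P3)) OR P3) over P1, P2, P3, P4 (16 rows)
Evaluate each row (bits = P1,P2,P3,P4, MSB first):
  row 0 [0000]: ((0 XOR (0 AND 0)) OR 0) -> 0
  row 1 [0001]: ((1 XOR (0 AND 0)) OR 0) -> 1
  row 2 [0010]: ((0 XOR (0 AND 1)) OR 1) -> 1
  row 3 [0011]: ((1 XOR (0 AND 1)) OR 1) -> 1
  row 4 [0100]: ((0 XOR (1 AND 0)) OR 0) -> 0
  row 5 [0101]: ((1 XOR (1 AND 0)) OR 0) -> 1
  row 6 [0110]: ((0 XOR (1 AND 1)) OR 1) -> 1
  row 7 [0111]: ((1 XOR (1 AND 1)) OR 1) -> 1
  row 8 [1000]: ((0 XOR (0 AND 0)) OR 0) -> 0
  row 9 [1001]: ((1 XOR (0 AND 0)) OR 0) -> 1
  row 10 [1010]: ((0 XOR (0 AND 1)) OR 1) -> 1
  row 11 [1011]: ((1 XOR (0 AND 1)) OR 1) -> 1
  row 12 [1100]: ((0 XOR (1 AND 0)) OR 0) -> 0
  row 13 [1101]: ((1 XOR (1 AND 0)) OR 0) -> 1
  row 14 [1110]: ((0 XOR (1 AND 1)) OR 1) -> 1
  row 15 [1111]: ((1 XOR (1 AND 1)) OR 1) -> 1
Full result column, 4 rows per line (P1,P2 fixed per line; P3,P4 runs 00..11 left to right):
  rows 0-3 [P1,P2=00]: 0111  = hex 7
  rows 4-7 [P1,P2=01]: 0111  = hex 7
  rows 8-11 [P1,P2=10]: 0111  = hex 7
  rows 12-15 [P1,P2=11]: 0111  = hex 7
Output column (row 0 .. row 15) = 0111011101110111
Output column grouped in 4s = 0111 0111 0111 0111 = 0x7777
Convert to decimal digit by digit (value = value*16 + digit):
  7 -> 7
  7*16 + 7 = 119
  119*16 + 7 = 1911
  1911*16 + 7 = 30583
Decimal = 30583

30583


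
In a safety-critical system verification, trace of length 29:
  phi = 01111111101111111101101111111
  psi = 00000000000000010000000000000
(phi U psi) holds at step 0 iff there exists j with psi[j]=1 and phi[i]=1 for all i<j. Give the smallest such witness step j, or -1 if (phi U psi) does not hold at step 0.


(phi U psi) at 0: need smallest j with psi[j]=1 and phi[i]=1 for all i in [0,j).
Scan from step 0:
  step 0: phi=0 -> phi-prefix broken from here
  step 15: psi=1 but phi already failed -> not a witness
  end of trace: no witness -> -1
Witness step = -1

-1


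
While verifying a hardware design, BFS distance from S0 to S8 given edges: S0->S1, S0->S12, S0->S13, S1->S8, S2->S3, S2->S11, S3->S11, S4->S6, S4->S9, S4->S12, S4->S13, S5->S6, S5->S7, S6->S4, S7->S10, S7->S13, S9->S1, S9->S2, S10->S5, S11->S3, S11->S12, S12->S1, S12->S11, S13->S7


BFS layer-by-layer from S0:
  dist 0: {S0}
  dist 1: {S1, S12, S13}
  dist 2: {S7, S8, S11}
  -> S8 reached at distance 2
Shortest path length = 2

2


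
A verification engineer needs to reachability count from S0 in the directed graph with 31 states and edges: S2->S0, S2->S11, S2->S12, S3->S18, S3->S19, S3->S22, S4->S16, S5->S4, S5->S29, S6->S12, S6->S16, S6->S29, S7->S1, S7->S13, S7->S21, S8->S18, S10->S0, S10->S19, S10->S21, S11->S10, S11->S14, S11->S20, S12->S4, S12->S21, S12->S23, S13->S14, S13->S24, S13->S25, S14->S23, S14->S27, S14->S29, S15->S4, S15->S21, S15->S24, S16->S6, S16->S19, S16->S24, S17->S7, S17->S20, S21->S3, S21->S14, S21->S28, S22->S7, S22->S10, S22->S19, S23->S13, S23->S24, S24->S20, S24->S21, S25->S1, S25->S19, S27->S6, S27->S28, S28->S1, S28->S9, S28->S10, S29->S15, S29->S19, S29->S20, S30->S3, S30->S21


BFS from S0:
  layer 0: {S0}
Reachable set: {S0}
Count = 1

1


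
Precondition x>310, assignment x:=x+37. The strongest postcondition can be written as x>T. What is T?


Formula: sp(P, x:=E) = exists old_x. (x = E[old_x/x]) AND P[old_x/x] (old_x is the value of x before the assignment; eliminate old_x by solving x = E[old_x/x] for old_x)
Step 1: Precondition P: x>310, i.e. old_x > 310
Step 2: Assignment gives x = old_x + 37, so old_x = x - 37
Step 3: Substitute into P: x - 37 > 310
Step 4: Simplify: x > 310+37 = 347

347


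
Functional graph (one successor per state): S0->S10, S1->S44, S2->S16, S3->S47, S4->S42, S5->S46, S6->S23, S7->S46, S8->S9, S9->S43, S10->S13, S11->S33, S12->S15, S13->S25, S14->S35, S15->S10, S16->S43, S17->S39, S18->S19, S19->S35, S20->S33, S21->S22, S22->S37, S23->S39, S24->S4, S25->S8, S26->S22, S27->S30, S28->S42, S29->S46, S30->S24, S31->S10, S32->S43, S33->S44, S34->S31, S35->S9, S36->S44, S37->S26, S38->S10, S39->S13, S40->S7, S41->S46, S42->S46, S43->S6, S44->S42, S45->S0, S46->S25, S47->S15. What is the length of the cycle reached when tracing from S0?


Trace from S0 until a state repeats:
  S0 -> S10 -> S13 -> S25 -> S8 -> S9 -> S43 -> S6 -> S23 -> S39 -> S13
S13 first seen at step 2, revisited at step 10.
Cycle length = 10 - 2 = 8

8


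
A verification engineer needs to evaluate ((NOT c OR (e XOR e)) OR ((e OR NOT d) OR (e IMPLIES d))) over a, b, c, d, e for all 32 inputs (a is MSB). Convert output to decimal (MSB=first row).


Formula: ((NOT c OR (e XOR e)) OR ((e OR NOT d) OR (e IMPLIES d))) over a, b, c, d, e (32 rows)
Evaluate each row (bits = a,b,c,d,e, MSB first):
  row 0 [00000]: ((NOT 0 OR (0 XOR 0)) OR ((0 OR NOT 0) OR (0 IMPLIES 0))) -> 1
  row 1 [00001]: ((NOT 0 OR (1 XOR 1)) OR ((1 OR NOT 0) OR (1 IMPLIES 0))) -> 1
  row 2 [00010]: ((NOT 0 OR (0 XOR 0)) OR ((0 OR NOT 1) OR (0 IMPLIES 1))) -> 1
  row 3 [00011]: ((NOT 0 OR (1 XOR 1)) OR ((1 OR NOT 1) OR (1 IMPLIES 1))) -> 1
  row 4 [00100]: ((NOT 1 OR (0 XOR 0)) OR ((0 OR NOT 0) OR (0 IMPLIES 0))) -> 1
  row 5 [00101]: ((NOT 1 OR (1 XOR 1)) OR ((1 OR NOT 0) OR (1 IMPLIES 0))) -> 1
  row 6 [00110]: ((NOT 1 OR (0 XOR 0)) OR ((0 OR NOT 1) OR (0 IMPLIES 1))) -> 1
  row 7 [00111]: ((NOT 1 OR (1 XOR 1)) OR ((1 OR NOT 1) OR (1 IMPLIES 1))) -> 1
  row 8 [01000]: ((NOT 0 OR (0 XOR 0)) OR ((0 OR NOT 0) OR (0 IMPLIES 0))) -> 1
  row 9 [01001]: ((NOT 0 OR (1 XOR 1)) OR ((1 OR NOT 0) OR (1 IMPLIES 0))) -> 1
  row 10 [01010]: ((NOT 0 OR (0 XOR 0)) OR ((0 OR NOT 1) OR (0 IMPLIES 1))) -> 1
  row 11 [01011]: ((NOT 0 OR (1 XOR 1)) OR ((1 OR NOT 1) OR (1 IMPLIES 1))) -> 1
  row 12 [01100]: ((NOT 1 OR (0 XOR 0)) OR ((0 OR NOT 0) OR (0 IMPLIES 0))) -> 1
  row 13 [01101]: ((NOT 1 OR (1 XOR 1)) OR ((1 OR NOT 0) OR (1 IMPLIES 0))) -> 1
  row 14 [01110]: ((NOT 1 OR (0 XOR 0)) OR ((0 OR NOT 1) OR (0 IMPLIES 1))) -> 1
  row 15 [01111]: ((NOT 1 OR (1 XOR 1)) OR ((1 OR NOT 1) OR (1 IMPLIES 1))) -> 1
  row 16 [10000]: ((NOT 0 OR (0 XOR 0)) OR ((0 OR NOT 0) OR (0 IMPLIES 0))) -> 1
  row 17 [10001]: ((NOT 0 OR (1 XOR 1)) OR ((1 OR NOT 0) OR (1 IMPLIES 0))) -> 1
  row 18 [10010]: ((NOT 0 OR (0 XOR 0)) OR ((0 OR NOT 1) OR (0 IMPLIES 1))) -> 1
  row 19 [10011]: ((NOT 0 OR (1 XOR 1)) OR ((1 OR NOT 1) OR (1 IMPLIES 1))) -> 1
  row 20 [10100]: ((NOT 1 OR (0 XOR 0)) OR ((0 OR NOT 0) OR (0 IMPLIES 0))) -> 1
  row 21 [10101]: ((NOT 1 OR (1 XOR 1)) OR ((1 OR NOT 0) OR (1 IMPLIES 0))) -> 1
  row 22 [10110]: ((NOT 1 OR (0 XOR 0)) OR ((0 OR NOT 1) OR (0 IMPLIES 1))) -> 1
  row 23 [10111]: ((NOT 1 OR (1 XOR 1)) OR ((1 OR NOT 1) OR (1 IMPLIES 1))) -> 1
  row 24 [11000]: ((NOT 0 OR (0 XOR 0)) OR ((0 OR NOT 0) OR (0 IMPLIES 0))) -> 1
  row 25 [11001]: ((NOT 0 OR (1 XOR 1)) OR ((1 OR NOT 0) OR (1 IMPLIES 0))) -> 1
  row 26 [11010]: ((NOT 0 OR (0 XOR 0)) OR ((0 OR NOT 1) OR (0 IMPLIES 1))) -> 1
  row 27 [11011]: ((NOT 0 OR (1 XOR 1)) OR ((1 OR NOT 1) OR (1 IMPLIES 1))) -> 1
  row 28 [11100]: ((NOT 1 OR (0 XOR 0)) OR ((0 OR NOT 0) OR (0 IMPLIES 0))) -> 1
  row 29 [11101]: ((NOT 1 OR (1 XOR 1)) OR ((1 OR NOT 0) OR (1 IMPLIES 0))) -> 1
  row 30 [11110]: ((NOT 1 OR (0 XOR 0)) OR ((0 OR NOT 1) OR (0 IMPLIES 1))) -> 1
  row 31 [11111]: ((NOT 1 OR (1 XOR 1)) OR ((1 OR NOT 1) OR (1 IMPLIES 1))) -> 1
Full result column, 4 rows per line (a,b,c fixed per line; d,e runs 00..11 left to right):
  rows 0-3 [a,b,c=000]: 1111  = hex F
  rows 4-7 [a,b,c=001]: 1111  = hex F
  rows 8-11 [a,b,c=010]: 1111  = hex F
  rows 12-15 [a,b,c=011]: 1111  = hex F
  rows 16-19 [a,b,c=100]: 1111  = hex F
  rows 20-23 [a,b,c=101]: 1111  = hex F
  rows 24-27 [a,b,c=110]: 1111  = hex F
  rows 28-31 [a,b,c=111]: 1111  = hex F
Output column (row 0 .. row 31) = 11111111111111111111111111111111
Output column grouped in 4s = 1111 1111 1111 1111 1111 1111 1111 1111 = 0xFFFFFFFF
Convert to decimal digit by digit (value = value*16 + digit):
  F -> 15
  15*16 + 15 (F) = 255
  255*16 + 15 (F) = 4095
  4095*16 + 15 (F) = 65535
  65535*16 + 15 (F) = 1048575
  1048575*16 + 15 (F) = 16777215
  16777215*16 + 15 (F) = 268435455
  268435455*16 + 15 (F) = 4294967295
Decimal = 4294967295

4294967295


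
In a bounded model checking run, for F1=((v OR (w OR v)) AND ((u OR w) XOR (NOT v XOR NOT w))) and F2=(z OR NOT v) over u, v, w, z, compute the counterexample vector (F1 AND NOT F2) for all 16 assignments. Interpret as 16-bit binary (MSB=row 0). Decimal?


F1 = ((v OR (w OR v)) AND ((u OR w) XOR (NOT v XOR NOT w)))
F2 = (z OR NOT v)
Counterexample to F1=>F2 is where F1=1 and F2=0.
Evaluate each row (bits = u,v,w,z, MSB first):
  row 0 [0000]: F1=0 F2=1 -> F1&~F2 -> 0
  row 1 [0001]: F1=0 F2=1 -> F1&~F2 -> 0
  row 2 [0010]: F1=0 F2=1 -> F1&~F2 -> 0
  row 3 [0011]: F1=0 F2=1 -> F1&~F2 -> 0
  row 4 [0100]: F1=1 F2=0 -> F1&~F2 -> 1
  row 5 [0101]: F1=1 F2=1 -> F1&~F2 -> 0
  row 6 [0110]: F1=1 F2=0 -> F1&~F2 -> 1
  row 7 [0111]: F1=1 F2=1 -> F1&~F2 -> 0
  row 8 [1000]: F1=0 F2=1 -> F1&~F2 -> 0
  row 9 [1001]: F1=0 F2=1 -> F1&~F2 -> 0
  row 10 [1010]: F1=0 F2=1 -> F1&~F2 -> 0
  row 11 [1011]: F1=0 F2=1 -> F1&~F2 -> 0
  row 12 [1100]: F1=0 F2=0 -> F1&~F2 -> 0
  row 13 [1101]: F1=0 F2=1 -> F1&~F2 -> 0
  row 14 [1110]: F1=1 F2=0 -> F1&~F2 -> 1
  row 15 [1111]: F1=1 F2=1 -> F1&~F2 -> 0
Full result column, 4 rows per line (u,v fixed per line; w,z runs 00..11 left to right):
  rows 0-3 [u,v=00]: 0000  = hex 0
  rows 4-7 [u,v=01]: 1010  = hex A
  rows 8-11 [u,v=10]: 0000  = hex 0
  rows 12-15 [u,v=11]: 0010  = hex 2
Counterexample vector (row 0 .. row 15) = 0000101000000010
Output column grouped in 4s = 0000 1010 0000 0010 = 0x0A02
Convert to decimal digit by digit (value = value*16 + digit):
  0 -> 0
  0*16 + 10 (A) = 10
  10*16 + 0 = 160
  160*16 + 2 = 2562
Decimal = 2562

2562
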